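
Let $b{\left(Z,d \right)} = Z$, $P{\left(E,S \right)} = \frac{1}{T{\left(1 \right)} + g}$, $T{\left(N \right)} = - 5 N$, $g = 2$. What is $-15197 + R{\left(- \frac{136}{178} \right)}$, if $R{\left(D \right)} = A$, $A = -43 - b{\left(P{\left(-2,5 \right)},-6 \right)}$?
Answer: $- \frac{45719}{3} \approx -15240.0$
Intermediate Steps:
$P{\left(E,S \right)} = - \frac{1}{3}$ ($P{\left(E,S \right)} = \frac{1}{\left(-5\right) 1 + 2} = \frac{1}{-5 + 2} = \frac{1}{-3} = - \frac{1}{3}$)
$A = - \frac{128}{3}$ ($A = -43 - - \frac{1}{3} = -43 + \frac{1}{3} = - \frac{128}{3} \approx -42.667$)
$R{\left(D \right)} = - \frac{128}{3}$
$-15197 + R{\left(- \frac{136}{178} \right)} = -15197 - \frac{128}{3} = - \frac{45719}{3}$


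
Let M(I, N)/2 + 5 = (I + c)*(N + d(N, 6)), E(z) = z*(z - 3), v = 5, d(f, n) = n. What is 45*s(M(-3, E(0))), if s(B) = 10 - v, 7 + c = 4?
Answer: 225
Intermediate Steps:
c = -3 (c = -7 + 4 = -3)
E(z) = z*(-3 + z)
M(I, N) = -10 + 2*(-3 + I)*(6 + N) (M(I, N) = -10 + 2*((I - 3)*(N + 6)) = -10 + 2*((-3 + I)*(6 + N)) = -10 + 2*(-3 + I)*(6 + N))
s(B) = 5 (s(B) = 10 - 1*5 = 10 - 5 = 5)
45*s(M(-3, E(0))) = 45*5 = 225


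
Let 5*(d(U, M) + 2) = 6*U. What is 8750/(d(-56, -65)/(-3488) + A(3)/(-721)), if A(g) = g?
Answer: 55012300000/98573 ≈ 5.5809e+5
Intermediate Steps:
d(U, M) = -2 + 6*U/5 (d(U, M) = -2 + (6*U)/5 = -2 + 6*U/5)
8750/(d(-56, -65)/(-3488) + A(3)/(-721)) = 8750/((-2 + (6/5)*(-56))/(-3488) + 3/(-721)) = 8750/((-2 - 336/5)*(-1/3488) + 3*(-1/721)) = 8750/(-346/5*(-1/3488) - 3/721) = 8750/(173/8720 - 3/721) = 8750/(98573/6287120) = 8750*(6287120/98573) = 55012300000/98573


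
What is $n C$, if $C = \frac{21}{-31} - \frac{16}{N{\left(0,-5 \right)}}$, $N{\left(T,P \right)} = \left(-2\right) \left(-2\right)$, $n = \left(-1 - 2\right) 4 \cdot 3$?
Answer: $\frac{5220}{31} \approx 168.39$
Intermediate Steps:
$n = -36$ ($n = \left(-3\right) 12 = -36$)
$N{\left(T,P \right)} = 4$
$C = - \frac{145}{31}$ ($C = \frac{21}{-31} - \frac{16}{4} = 21 \left(- \frac{1}{31}\right) - 4 = - \frac{21}{31} - 4 = - \frac{145}{31} \approx -4.6774$)
$n C = \left(-36\right) \left(- \frac{145}{31}\right) = \frac{5220}{31}$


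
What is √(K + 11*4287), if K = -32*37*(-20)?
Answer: √70837 ≈ 266.15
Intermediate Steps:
K = 23680 (K = -1184*(-20) = 23680)
√(K + 11*4287) = √(23680 + 11*4287) = √(23680 + 47157) = √70837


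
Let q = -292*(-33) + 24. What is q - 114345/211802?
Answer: 2045892975/211802 ≈ 9659.5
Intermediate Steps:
q = 9660 (q = 9636 + 24 = 9660)
q - 114345/211802 = 9660 - 114345/211802 = 2045892975/211802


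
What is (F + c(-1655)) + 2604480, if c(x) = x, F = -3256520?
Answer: -653695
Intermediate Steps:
(F + c(-1655)) + 2604480 = (-3256520 - 1655) + 2604480 = -3258175 + 2604480 = -653695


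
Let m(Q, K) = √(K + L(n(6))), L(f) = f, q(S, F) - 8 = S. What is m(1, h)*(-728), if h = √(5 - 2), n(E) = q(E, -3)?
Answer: -728*√(14 + √3) ≈ -2887.5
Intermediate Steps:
q(S, F) = 8 + S
n(E) = 8 + E
h = √3 ≈ 1.7320
m(Q, K) = √(14 + K) (m(Q, K) = √(K + (8 + 6)) = √(K + 14) = √(14 + K))
m(1, h)*(-728) = √(14 + √3)*(-728) = -728*√(14 + √3)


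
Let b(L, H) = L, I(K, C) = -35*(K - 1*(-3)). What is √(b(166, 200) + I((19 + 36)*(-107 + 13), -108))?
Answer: √181011 ≈ 425.45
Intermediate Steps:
I(K, C) = -105 - 35*K (I(K, C) = -35*(K + 3) = -35*(3 + K) = -105 - 35*K)
√(b(166, 200) + I((19 + 36)*(-107 + 13), -108)) = √(166 + (-105 - 35*(19 + 36)*(-107 + 13))) = √(166 + (-105 - 1925*(-94))) = √(166 + (-105 - 35*(-5170))) = √(166 + (-105 + 180950)) = √(166 + 180845) = √181011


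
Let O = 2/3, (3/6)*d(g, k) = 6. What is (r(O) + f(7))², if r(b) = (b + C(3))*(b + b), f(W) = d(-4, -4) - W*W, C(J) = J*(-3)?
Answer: 187489/81 ≈ 2314.7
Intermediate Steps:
C(J) = -3*J
d(g, k) = 12 (d(g, k) = 2*6 = 12)
O = ⅔ (O = 2*(⅓) = ⅔ ≈ 0.66667)
f(W) = 12 - W² (f(W) = 12 - W*W = 12 - W²)
r(b) = 2*b*(-9 + b) (r(b) = (b - 3*3)*(b + b) = (b - 9)*(2*b) = (-9 + b)*(2*b) = 2*b*(-9 + b))
(r(O) + f(7))² = (2*(⅔)*(-9 + ⅔) + (12 - 1*7²))² = (2*(⅔)*(-25/3) + (12 - 1*49))² = (-100/9 + (12 - 49))² = (-100/9 - 37)² = (-433/9)² = 187489/81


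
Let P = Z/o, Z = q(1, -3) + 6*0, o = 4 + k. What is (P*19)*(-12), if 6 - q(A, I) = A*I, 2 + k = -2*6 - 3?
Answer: 2052/13 ≈ 157.85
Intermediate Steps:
k = -17 (k = -2 + (-2*6 - 3) = -2 + (-12 - 3) = -2 - 15 = -17)
q(A, I) = 6 - A*I
o = -13 (o = 4 - 17 = -13)
Z = 9 (Z = (6 - 1*1*(-3)) + 6*0 = (6 + 3) + 0 = 9 + 0 = 9)
P = -9/13 (P = 9/(-13) = 9*(-1/13) = -9/13 ≈ -0.69231)
(P*19)*(-12) = -9/13*19*(-12) = -171/13*(-12) = 2052/13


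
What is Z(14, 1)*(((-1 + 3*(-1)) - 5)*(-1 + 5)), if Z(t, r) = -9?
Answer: 324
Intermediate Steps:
Z(14, 1)*(((-1 + 3*(-1)) - 5)*(-1 + 5)) = -9*((-1 + 3*(-1)) - 5)*(-1 + 5) = -9*((-1 - 3) - 5)*4 = -9*(-4 - 5)*4 = -(-81)*4 = -9*(-36) = 324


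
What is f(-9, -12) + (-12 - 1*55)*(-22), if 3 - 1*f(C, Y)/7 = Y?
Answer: 1579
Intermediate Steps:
f(C, Y) = 21 - 7*Y
f(-9, -12) + (-12 - 1*55)*(-22) = (21 - 7*(-12)) + (-12 - 1*55)*(-22) = (21 + 84) + (-12 - 55)*(-22) = 105 - 67*(-22) = 105 + 1474 = 1579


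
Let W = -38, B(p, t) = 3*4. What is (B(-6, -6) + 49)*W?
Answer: -2318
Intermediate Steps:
B(p, t) = 12
(B(-6, -6) + 49)*W = (12 + 49)*(-38) = 61*(-38) = -2318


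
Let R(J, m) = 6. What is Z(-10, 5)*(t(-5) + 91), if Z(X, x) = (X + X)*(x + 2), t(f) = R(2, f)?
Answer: -13580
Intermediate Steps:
t(f) = 6
Z(X, x) = 2*X*(2 + x) (Z(X, x) = (2*X)*(2 + x) = 2*X*(2 + x))
Z(-10, 5)*(t(-5) + 91) = (2*(-10)*(2 + 5))*(6 + 91) = (2*(-10)*7)*97 = -140*97 = -13580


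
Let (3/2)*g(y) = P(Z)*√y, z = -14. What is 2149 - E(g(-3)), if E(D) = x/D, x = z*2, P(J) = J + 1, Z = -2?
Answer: 2149 + 14*I*√3 ≈ 2149.0 + 24.249*I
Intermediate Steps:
P(J) = 1 + J
g(y) = -2*√y/3 (g(y) = 2*((1 - 2)*√y)/3 = 2*(-√y)/3 = -2*√y/3)
x = -28 (x = -14*2 = -28)
E(D) = -28/D
2149 - E(g(-3)) = 2149 - (-28)/((-2*I*√3/3)) = 2149 - (-28)*I*√3/2 = 2149 - (-14)*I*√3 = 2149 + 14*I*√3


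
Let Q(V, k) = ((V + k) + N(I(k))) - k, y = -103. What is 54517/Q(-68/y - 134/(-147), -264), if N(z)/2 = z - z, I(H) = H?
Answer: 825441897/23798 ≈ 34685.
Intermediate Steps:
N(z) = 0 (N(z) = 2*(z - z) = 2*0 = 0)
Q(V, k) = V (Q(V, k) = ((V + k) + 0) - k = (V + k) - k = V)
54517/Q(-68/y - 134/(-147), -264) = 54517/(-68/(-103) - 134/(-147)) = 54517/(-68*(-1/103) - 134*(-1/147)) = 54517/(68/103 + 134/147) = 54517/(23798/15141) = 54517*(15141/23798) = 825441897/23798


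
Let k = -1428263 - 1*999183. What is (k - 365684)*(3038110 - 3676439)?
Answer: 1782935879770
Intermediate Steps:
k = -2427446 (k = -1428263 - 999183 = -2427446)
(k - 365684)*(3038110 - 3676439) = (-2427446 - 365684)*(3038110 - 3676439) = -2793130*(-638329) = 1782935879770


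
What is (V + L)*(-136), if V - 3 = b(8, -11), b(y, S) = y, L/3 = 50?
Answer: -21896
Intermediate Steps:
L = 150 (L = 3*50 = 150)
V = 11 (V = 3 + 8 = 11)
(V + L)*(-136) = (11 + 150)*(-136) = 161*(-136) = -21896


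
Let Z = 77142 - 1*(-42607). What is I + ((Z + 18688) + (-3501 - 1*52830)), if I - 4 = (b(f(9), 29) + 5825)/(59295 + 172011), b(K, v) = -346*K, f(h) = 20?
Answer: 6330844855/77102 ≈ 82110.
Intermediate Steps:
Z = 119749 (Z = 77142 + 42607 = 119749)
I = 308043/77102 (I = 4 + (-346*20 + 5825)/(59295 + 172011) = 4 + (-6920 + 5825)/231306 = 4 - 1095*1/231306 = 4 - 365/77102 = 308043/77102 ≈ 3.9953)
I + ((Z + 18688) + (-3501 - 1*52830)) = 308043/77102 + ((119749 + 18688) + (-3501 - 1*52830)) = 308043/77102 + (138437 + (-3501 - 52830)) = 308043/77102 + (138437 - 56331) = 308043/77102 + 82106 = 6330844855/77102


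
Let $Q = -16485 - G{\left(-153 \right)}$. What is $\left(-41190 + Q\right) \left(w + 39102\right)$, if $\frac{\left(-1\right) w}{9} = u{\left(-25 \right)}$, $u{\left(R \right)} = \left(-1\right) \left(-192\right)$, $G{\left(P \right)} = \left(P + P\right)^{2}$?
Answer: $-5655097314$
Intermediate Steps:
$G{\left(P \right)} = 4 P^{2}$ ($G{\left(P \right)} = \left(2 P\right)^{2} = 4 P^{2}$)
$u{\left(R \right)} = 192$
$Q = -110121$ ($Q = -16485 - 4 \left(-153\right)^{2} = -16485 - 4 \cdot 23409 = -16485 - 93636 = -110121$)
$w = -1728$ ($w = \left(-9\right) 192 = -1728$)
$\left(-41190 + Q\right) \left(w + 39102\right) = \left(-41190 - 110121\right) \left(-1728 + 39102\right) = \left(-151311\right) 37374 = -5655097314$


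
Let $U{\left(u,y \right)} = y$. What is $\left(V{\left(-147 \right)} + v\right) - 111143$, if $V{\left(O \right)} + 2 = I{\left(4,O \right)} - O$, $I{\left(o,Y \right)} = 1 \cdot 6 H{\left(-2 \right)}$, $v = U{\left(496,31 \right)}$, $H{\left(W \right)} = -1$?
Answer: $-110973$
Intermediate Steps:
$v = 31$
$I{\left(o,Y \right)} = -6$ ($I{\left(o,Y \right)} = 1 \cdot 6 \left(-1\right) = 6 \left(-1\right) = -6$)
$V{\left(O \right)} = -8 - O$ ($V{\left(O \right)} = -2 - \left(6 + O\right) = -8 - O$)
$\left(V{\left(-147 \right)} + v\right) - 111143 = \left(\left(-8 - -147\right) + 31\right) - 111143 = \left(\left(-8 + 147\right) + 31\right) - 111143 = \left(139 + 31\right) - 111143 = 170 - 111143 = -110973$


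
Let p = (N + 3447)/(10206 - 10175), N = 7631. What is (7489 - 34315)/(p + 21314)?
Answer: -415803/335906 ≈ -1.2379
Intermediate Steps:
p = 11078/31 (p = (7631 + 3447)/(10206 - 10175) = 11078/31 ≈ 357.35)
(7489 - 34315)/(p + 21314) = (7489 - 34315)/(11078/31 + 21314) = -26826/671812/31 = -26826*31/671812 = -415803/335906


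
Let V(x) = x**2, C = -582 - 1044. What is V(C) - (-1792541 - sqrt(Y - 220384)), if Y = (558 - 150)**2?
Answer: 4436417 + 4*I*sqrt(3370) ≈ 4.4364e+6 + 232.21*I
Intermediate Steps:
C = -1626
Y = 166464 (Y = 408**2 = 166464)
V(C) - (-1792541 - sqrt(Y - 220384)) = (-1626)**2 - (-1792541 - sqrt(166464 - 220384)) = 2643876 - (-1792541 - sqrt(-53920)) = 2643876 - (-1792541 - 4*I*sqrt(3370)) = 2643876 + (1792541 + 4*I*sqrt(3370)) = 4436417 + 4*I*sqrt(3370)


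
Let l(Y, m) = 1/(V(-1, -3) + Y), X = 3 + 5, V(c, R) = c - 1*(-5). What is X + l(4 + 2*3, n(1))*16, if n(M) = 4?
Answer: 64/7 ≈ 9.1429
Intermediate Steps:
V(c, R) = 5 + c (V(c, R) = c + 5 = 5 + c)
X = 8
l(Y, m) = 1/(4 + Y) (l(Y, m) = 1/((5 - 1) + Y) = 1/(4 + Y))
X + l(4 + 2*3, n(1))*16 = 8 + 16/(4 + (4 + 2*3)) = 8 + 16/(4 + (4 + 6)) = 8 + 16/(4 + 10) = 8 + 16/14 = 8 + (1/14)*16 = 8 + 8/7 = 64/7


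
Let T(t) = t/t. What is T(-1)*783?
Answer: 783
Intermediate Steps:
T(t) = 1
T(-1)*783 = 1*783 = 783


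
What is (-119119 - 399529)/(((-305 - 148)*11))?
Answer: 518648/4983 ≈ 104.08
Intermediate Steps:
(-119119 - 399529)/(((-305 - 148)*11)) = -518648/((-453*11)) = -518648/(-4983) = -518648*(-1/4983) = 518648/4983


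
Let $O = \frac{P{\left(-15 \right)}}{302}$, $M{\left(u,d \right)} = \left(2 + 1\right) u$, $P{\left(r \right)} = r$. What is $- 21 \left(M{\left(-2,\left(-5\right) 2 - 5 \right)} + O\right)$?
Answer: $\frac{38367}{302} \approx 127.04$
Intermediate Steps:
$M{\left(u,d \right)} = 3 u$
$O = - \frac{15}{302} \approx -0.049669$
$- 21 \left(M{\left(-2,\left(-5\right) 2 - 5 \right)} + O\right) = - 21 \left(3 \left(-2\right) - \frac{15}{302}\right) = - 21 \left(-6 - \frac{15}{302}\right) = \left(-21\right) \left(- \frac{1827}{302}\right) = \frac{38367}{302}$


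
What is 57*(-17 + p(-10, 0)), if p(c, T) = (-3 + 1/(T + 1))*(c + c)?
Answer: 1311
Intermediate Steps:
p(c, T) = 2*c*(-3 + 1/(1 + T)) (p(c, T) = (-3 + 1/(1 + T))*(2*c) = 2*c*(-3 + 1/(1 + T)))
57*(-17 + p(-10, 0)) = 57*(-17 - 2*(-10)*(2 + 3*0)/(1 + 0)) = 57*(-17 - 2*(-10)*(2 + 0)/1) = 57*(-17 - 2*(-10)*1*2) = 57*(-17 + 40) = 57*23 = 1311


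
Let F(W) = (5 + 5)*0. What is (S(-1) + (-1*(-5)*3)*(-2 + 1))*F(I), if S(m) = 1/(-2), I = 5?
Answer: 0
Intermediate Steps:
S(m) = -½
F(W) = 0 (F(W) = 10*0 = 0)
(S(-1) + (-1*(-5)*3)*(-2 + 1))*F(I) = (-½ + (-1*(-5)*3)*(-2 + 1))*0 = (-½ + (5*3)*(-1))*0 = (-½ + 15*(-1))*0 = (-½ - 15)*0 = -31/2*0 = 0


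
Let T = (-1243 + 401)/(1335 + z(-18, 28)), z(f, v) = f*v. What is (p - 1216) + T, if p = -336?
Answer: -1290554/831 ≈ -1553.0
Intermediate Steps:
T = -842/831 (T = (-1243 + 401)/(1335 - 18*28) = -842/(1335 - 504) = -842/831 ≈ -1.0132)
(p - 1216) + T = (-336 - 1216) - 842/831 = -1552 - 842/831 = -1290554/831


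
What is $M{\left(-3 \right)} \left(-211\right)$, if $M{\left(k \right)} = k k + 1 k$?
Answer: $-1266$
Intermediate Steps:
$M{\left(k \right)} = k + k^{2}$ ($M{\left(k \right)} = k^{2} + k = k + k^{2}$)
$M{\left(-3 \right)} \left(-211\right) = - 3 \left(1 - 3\right) \left(-211\right) = \left(-3\right) \left(-2\right) \left(-211\right) = 6 \left(-211\right) = -1266$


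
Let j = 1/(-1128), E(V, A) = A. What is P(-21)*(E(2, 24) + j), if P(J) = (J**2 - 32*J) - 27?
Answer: 4899851/188 ≈ 26063.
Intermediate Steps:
P(J) = -27 + J**2 - 32*J
j = -1/1128 ≈ -0.00088653
P(-21)*(E(2, 24) + j) = (-27 + (-21)**2 - 32*(-21))*(24 - 1/1128) = (-27 + 441 + 672)*(27071/1128) = 1086*(27071/1128) = 4899851/188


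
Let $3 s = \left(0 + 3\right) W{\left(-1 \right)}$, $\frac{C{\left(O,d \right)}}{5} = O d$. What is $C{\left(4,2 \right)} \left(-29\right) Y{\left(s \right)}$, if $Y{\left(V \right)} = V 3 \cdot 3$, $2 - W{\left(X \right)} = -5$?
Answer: $-73080$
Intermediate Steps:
$C{\left(O,d \right)} = 5 O d$
$W{\left(X \right)} = 7$ ($W{\left(X \right)} = 2 - -5 = 2 + 5 = 7$)
$s = 7$ ($s = \frac{\left(0 + 3\right) 7}{3} = \frac{3 \cdot 7}{3} = \frac{1}{3} \cdot 21 = 7$)
$Y{\left(V \right)} = 9 V$ ($Y{\left(V \right)} = 3 V 3 = 9 V$)
$C{\left(4,2 \right)} \left(-29\right) Y{\left(s \right)} = 5 \cdot 4 \cdot 2 \left(-29\right) 9 \cdot 7 = 40 \left(-29\right) 63 = \left(-1160\right) 63 = -73080$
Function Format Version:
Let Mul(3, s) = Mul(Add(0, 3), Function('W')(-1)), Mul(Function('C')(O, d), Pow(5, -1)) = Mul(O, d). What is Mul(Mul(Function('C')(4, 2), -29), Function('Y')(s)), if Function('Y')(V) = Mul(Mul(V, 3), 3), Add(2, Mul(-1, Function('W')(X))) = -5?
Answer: -73080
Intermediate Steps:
Function('C')(O, d) = Mul(5, O, d) (Function('C')(O, d) = Mul(5, Mul(O, d)) = Mul(5, O, d))
Function('W')(X) = 7 (Function('W')(X) = Add(2, Mul(-1, -5)) = Add(2, 5) = 7)
s = 7 (s = Mul(Rational(1, 3), Mul(Add(0, 3), 7)) = Mul(Rational(1, 3), Mul(3, 7)) = Mul(Rational(1, 3), 21) = 7)
Function('Y')(V) = Mul(9, V) (Function('Y')(V) = Mul(Mul(3, V), 3) = Mul(9, V))
Mul(Mul(Function('C')(4, 2), -29), Function('Y')(s)) = Mul(Mul(Mul(5, 4, 2), -29), Mul(9, 7)) = Mul(Mul(40, -29), 63) = Mul(-1160, 63) = -73080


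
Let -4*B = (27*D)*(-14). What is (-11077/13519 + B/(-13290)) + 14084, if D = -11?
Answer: 153351760637/10888940 ≈ 14083.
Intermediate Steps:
B = -2079/2 (B = -27*(-11)*(-14)/4 = -(-297)*(-14)/4 = -¼*4158 = -2079/2 ≈ -1039.5)
(-11077/13519 + B/(-13290)) + 14084 = (-11077/13519 - 2079/2/(-13290)) + 14084 = (-11077*1/13519 - 2079/2*(-1/13290)) + 14084 = (-1007/1229 + 693/8860) + 14084 = -8070323/10888940 + 14084 = 153351760637/10888940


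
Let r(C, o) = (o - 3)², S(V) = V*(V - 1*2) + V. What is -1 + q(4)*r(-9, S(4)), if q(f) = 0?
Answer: -1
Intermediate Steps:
S(V) = V + V*(-2 + V) (S(V) = V*(V - 2) + V = V*(-2 + V) + V = V + V*(-2 + V))
r(C, o) = (-3 + o)²
-1 + q(4)*r(-9, S(4)) = -1 + 0*(-3 + 4*(-1 + 4))² = -1 + 0*(-3 + 4*3)² = -1 + 0*(-3 + 12)² = -1 + 0*9² = -1 + 0*81 = -1 + 0 = -1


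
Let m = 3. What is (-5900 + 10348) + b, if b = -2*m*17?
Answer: 4346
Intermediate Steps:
b = -102 (b = -2*3*17 = -6*17 = -102)
(-5900 + 10348) + b = (-5900 + 10348) - 102 = 4448 - 102 = 4346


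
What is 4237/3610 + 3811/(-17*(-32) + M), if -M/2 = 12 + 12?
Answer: 417349/47120 ≈ 8.8571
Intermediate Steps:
M = -48 (M = -2*(12 + 12) = -2*24 = -48)
4237/3610 + 3811/(-17*(-32) + M) = 4237/3610 + 3811/(-17*(-32) - 48) = 4237*(1/3610) + 3811/(544 - 48) = 223/190 + 3811/496 = 417349/47120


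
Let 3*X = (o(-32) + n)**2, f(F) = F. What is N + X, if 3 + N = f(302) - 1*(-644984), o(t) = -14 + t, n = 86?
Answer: 1937449/3 ≈ 6.4582e+5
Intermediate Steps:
N = 645283 (N = -3 + (302 - 1*(-644984)) = -3 + (302 + 644984) = -3 + 645286 = 645283)
X = 1600/3 (X = ((-14 - 32) + 86)**2/3 = (-46 + 86)**2/3 = (1/3)*40**2 = (1/3)*1600 = 1600/3 ≈ 533.33)
N + X = 645283 + 1600/3 = 1937449/3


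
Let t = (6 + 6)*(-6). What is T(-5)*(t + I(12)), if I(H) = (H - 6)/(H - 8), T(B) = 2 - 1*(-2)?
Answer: -282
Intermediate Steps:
t = -72 (t = 12*(-6) = -72)
T(B) = 4 (T(B) = 2 + 2 = 4)
I(H) = (-6 + H)/(-8 + H)
T(-5)*(t + I(12)) = 4*(-72 + (-6 + 12)/(-8 + 12)) = 4*(-72 + 6/4) = 4*(-72 + (1/4)*6) = 4*(-72 + 3/2) = 4*(-141/2) = -282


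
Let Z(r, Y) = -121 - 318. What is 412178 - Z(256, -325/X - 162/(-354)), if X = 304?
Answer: 412617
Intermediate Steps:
Z(r, Y) = -439
412178 - Z(256, -325/X - 162/(-354)) = 412178 - 1*(-439) = 412178 + 439 = 412617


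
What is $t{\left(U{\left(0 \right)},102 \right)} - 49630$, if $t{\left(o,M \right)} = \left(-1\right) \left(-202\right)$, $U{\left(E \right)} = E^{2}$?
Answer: $-49428$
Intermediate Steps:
$t{\left(o,M \right)} = 202$
$t{\left(U{\left(0 \right)},102 \right)} - 49630 = 202 - 49630 = -49428$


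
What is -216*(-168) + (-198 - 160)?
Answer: 35930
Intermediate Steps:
-216*(-168) + (-198 - 160) = 36288 - 358 = 35930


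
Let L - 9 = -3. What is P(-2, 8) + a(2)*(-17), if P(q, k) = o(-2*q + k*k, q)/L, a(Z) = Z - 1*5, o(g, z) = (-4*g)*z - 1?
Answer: 283/2 ≈ 141.50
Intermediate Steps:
o(g, z) = -1 - 4*g*z (o(g, z) = -4*g*z - 1 = -1 - 4*g*z)
a(Z) = -5 + Z (a(Z) = Z - 5 = -5 + Z)
L = 6 (L = 9 - 3 = 6)
P(q, k) = -⅙ - 2*q*(k² - 2*q)/3 (P(q, k) = (-1 - 4*(-2*q + k*k)*q)/6 = (-1 - 4*(-2*q + k²)*q)*(⅙) = (-1 - 4*(k² - 2*q)*q)*(⅙) = (-1 - 4*q*(k² - 2*q))*(⅙) = -⅙ - 2*q*(k² - 2*q)/3)
P(-2, 8) + a(2)*(-17) = (-⅙ - ⅔*(-2)*(8² - 2*(-2))) + (-5 + 2)*(-17) = (-⅙ - ⅔*(-2)*(64 + 4)) - 3*(-17) = (-⅙ - ⅔*(-2)*68) + 51 = (-⅙ + 272/3) + 51 = 181/2 + 51 = 283/2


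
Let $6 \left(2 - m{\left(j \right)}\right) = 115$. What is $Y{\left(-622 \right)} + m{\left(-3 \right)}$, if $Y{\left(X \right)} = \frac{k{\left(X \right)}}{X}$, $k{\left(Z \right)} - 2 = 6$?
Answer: $- \frac{32057}{1866} \approx -17.18$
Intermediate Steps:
$m{\left(j \right)} = - \frac{103}{6}$ ($m{\left(j \right)} = 2 - \frac{115}{6} = - \frac{103}{6}$)
$k{\left(Z \right)} = 8$ ($k{\left(Z \right)} = 2 + 6 = 8$)
$Y{\left(X \right)} = \frac{8}{X}$
$Y{\left(-622 \right)} + m{\left(-3 \right)} = \frac{8}{-622} - \frac{103}{6} = 8 \left(- \frac{1}{622}\right) - \frac{103}{6} = - \frac{4}{311} - \frac{103}{6} = - \frac{32057}{1866}$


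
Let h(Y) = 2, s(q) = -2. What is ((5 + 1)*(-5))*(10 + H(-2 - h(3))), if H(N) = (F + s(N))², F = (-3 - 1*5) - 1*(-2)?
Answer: -2220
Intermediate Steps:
F = -6 (F = (-3 - 5) + 2 = -8 + 2 = -6)
H(N) = 64 (H(N) = (-6 - 2)² = (-8)² = 64)
((5 + 1)*(-5))*(10 + H(-2 - h(3))) = ((5 + 1)*(-5))*(10 + 64) = (6*(-5))*74 = -30*74 = -2220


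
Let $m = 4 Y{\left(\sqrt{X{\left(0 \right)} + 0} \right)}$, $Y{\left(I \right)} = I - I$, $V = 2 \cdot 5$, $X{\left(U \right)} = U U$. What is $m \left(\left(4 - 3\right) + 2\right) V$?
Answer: $0$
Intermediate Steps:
$X{\left(U \right)} = U^{2}$
$V = 10$
$Y{\left(I \right)} = 0$
$m = 0$ ($m = 4 \cdot 0 = 0$)
$m \left(\left(4 - 3\right) + 2\right) V = 0 \left(\left(4 - 3\right) + 2\right) 10 = 0 \left(1 + 2\right) 10 = 0 \cdot 3 \cdot 10 = 0 \cdot 10 = 0$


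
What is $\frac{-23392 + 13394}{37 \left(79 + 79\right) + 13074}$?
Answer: $- \frac{4999}{9460} \approx -0.52844$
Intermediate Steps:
$\frac{-23392 + 13394}{37 \left(79 + 79\right) + 13074} = - \frac{9998}{37 \cdot 158 + 13074} = - \frac{9998}{5846 + 13074} = - \frac{9998}{18920} = \left(-9998\right) \frac{1}{18920} = - \frac{4999}{9460}$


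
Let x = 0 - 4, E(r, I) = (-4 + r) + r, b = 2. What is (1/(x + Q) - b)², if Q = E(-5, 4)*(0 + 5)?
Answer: 22201/5476 ≈ 4.0542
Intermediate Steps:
E(r, I) = -4 + 2*r
x = -4
Q = -70 (Q = (-4 + 2*(-5))*(0 + 5) = (-4 - 10)*5 = -14*5 = -70)
(1/(x + Q) - b)² = (1/(-4 - 70) - 1*2)² = (1/(-74) - 2)² = (-1/74 - 2)² = (-149/74)² = 22201/5476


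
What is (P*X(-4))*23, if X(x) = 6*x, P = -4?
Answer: 2208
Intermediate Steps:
(P*X(-4))*23 = -24*(-4)*23 = -4*(-24)*23 = 96*23 = 2208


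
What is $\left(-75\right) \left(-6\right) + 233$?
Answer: $683$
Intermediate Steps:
$\left(-75\right) \left(-6\right) + 233 = 450 + 233 = 683$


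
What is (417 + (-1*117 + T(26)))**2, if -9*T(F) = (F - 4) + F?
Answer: 781456/9 ≈ 86829.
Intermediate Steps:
T(F) = 4/9 - 2*F/9 (T(F) = -((F - 4) + F)/9 = -((-4 + F) + F)/9 = -(-4 + 2*F)/9 = 4/9 - 2*F/9)
(417 + (-1*117 + T(26)))**2 = (417 + (-1*117 + (4/9 - 2/9*26)))**2 = (417 + (-117 + (4/9 - 52/9)))**2 = (417 + (-117 - 16/3))**2 = (417 - 367/3)**2 = (884/3)**2 = 781456/9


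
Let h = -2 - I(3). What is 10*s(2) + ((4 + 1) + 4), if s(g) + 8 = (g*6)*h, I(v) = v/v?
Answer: -431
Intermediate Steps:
I(v) = 1
h = -3 (h = -2 - 1*1 = -2 - 1 = -3)
s(g) = -8 - 18*g (s(g) = -8 + (g*6)*(-3) = -8 + (6*g)*(-3) = -8 - 18*g)
10*s(2) + ((4 + 1) + 4) = 10*(-8 - 18*2) + ((4 + 1) + 4) = 10*(-8 - 36) + (5 + 4) = 10*(-44) + 9 = -440 + 9 = -431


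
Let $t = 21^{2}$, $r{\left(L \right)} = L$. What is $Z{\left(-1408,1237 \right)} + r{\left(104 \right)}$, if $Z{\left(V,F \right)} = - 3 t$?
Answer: $-1219$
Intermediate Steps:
$t = 441$
$Z{\left(V,F \right)} = -1323$ ($Z{\left(V,F \right)} = \left(-3\right) 441 = -1323$)
$Z{\left(-1408,1237 \right)} + r{\left(104 \right)} = -1323 + 104 = -1219$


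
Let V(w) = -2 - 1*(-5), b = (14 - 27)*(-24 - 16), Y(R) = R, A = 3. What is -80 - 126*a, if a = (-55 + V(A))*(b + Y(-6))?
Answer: 3367648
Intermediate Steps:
b = 520 (b = -13*(-40) = 520)
V(w) = 3 (V(w) = -2 + 5 = 3)
a = -26728 (a = (-55 + 3)*(520 - 6) = -52*514 = -26728)
-80 - 126*a = -80 - 126*(-26728) = -80 + 3367728 = 3367648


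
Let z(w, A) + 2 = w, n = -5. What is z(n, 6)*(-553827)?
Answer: 3876789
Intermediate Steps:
z(w, A) = -2 + w
z(n, 6)*(-553827) = (-2 - 5)*(-553827) = -7*(-553827) = 3876789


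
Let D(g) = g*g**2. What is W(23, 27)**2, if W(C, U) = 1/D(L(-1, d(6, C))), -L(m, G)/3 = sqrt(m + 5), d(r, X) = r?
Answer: 1/46656 ≈ 2.1433e-5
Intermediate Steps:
L(m, G) = -3*sqrt(5 + m) (L(m, G) = -3*sqrt(m + 5) = -3*sqrt(5 + m))
D(g) = g**3
W(C, U) = -1/216 (W(C, U) = 1/((-3*sqrt(5 - 1))**3) = 1/((-3*sqrt(4))**3) = 1/((-3*2)**3) = 1/((-6)**3) = 1/(-216) = -1/216)
W(23, 27)**2 = (-1/216)**2 = 1/46656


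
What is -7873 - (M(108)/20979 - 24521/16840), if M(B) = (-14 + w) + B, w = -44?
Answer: -2780909928221/353286360 ≈ -7871.5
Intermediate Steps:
M(B) = -58 + B (M(B) = (-14 - 44) + B = -58 + B)
-7873 - (M(108)/20979 - 24521/16840) = -7873 - ((-58 + 108)/20979 - 24521/16840) = -7873 - (50*(1/20979) - 24521*1/16840) = -7873 - (50/20979 - 24521/16840) = -7873 - 1*(-513584059/353286360) = -7873 + 513584059/353286360 = -2780909928221/353286360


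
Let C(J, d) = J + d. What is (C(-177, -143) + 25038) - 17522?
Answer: 7196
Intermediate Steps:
(C(-177, -143) + 25038) - 17522 = ((-177 - 143) + 25038) - 17522 = (-320 + 25038) - 17522 = 24718 - 17522 = 7196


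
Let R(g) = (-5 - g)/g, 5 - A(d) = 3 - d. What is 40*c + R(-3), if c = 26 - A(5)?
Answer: 2282/3 ≈ 760.67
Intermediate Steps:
A(d) = 2 + d (A(d) = 5 - (3 - d) = 5 + (-3 + d) = 2 + d)
R(g) = (-5 - g)/g
c = 19 (c = 26 - (2 + 5) = 26 - 1*7 = 26 - 7 = 19)
40*c + R(-3) = 40*19 + (-5 - 1*(-3))/(-3) = 760 - (-5 + 3)/3 = 760 - ⅓*(-2) = 760 + ⅔ = 2282/3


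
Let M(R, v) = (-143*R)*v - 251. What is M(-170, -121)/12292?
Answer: -2941761/12292 ≈ -239.32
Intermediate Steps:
M(R, v) = -251 - 143*R*v (M(R, v) = -143*R*v - 251 = -251 - 143*R*v)
M(-170, -121)/12292 = (-251 - 143*(-170)*(-121))/12292 = (-251 - 2941510)*(1/12292) = -2941761*1/12292 = -2941761/12292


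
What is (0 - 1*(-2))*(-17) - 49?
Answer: -83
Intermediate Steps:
(0 - 1*(-2))*(-17) - 49 = (0 + 2)*(-17) - 49 = 2*(-17) - 49 = -34 - 49 = -83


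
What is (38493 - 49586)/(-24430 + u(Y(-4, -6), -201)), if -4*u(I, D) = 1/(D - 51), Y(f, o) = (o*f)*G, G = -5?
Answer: 11181744/24625439 ≈ 0.45407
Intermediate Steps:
Y(f, o) = -5*f*o (Y(f, o) = (o*f)*(-5) = (f*o)*(-5) = -5*f*o)
u(I, D) = -1/(4*(-51 + D)) (u(I, D) = -1/(4*(D - 51)) = -1/(4*(-51 + D)))
(38493 - 49586)/(-24430 + u(Y(-4, -6), -201)) = (38493 - 49586)/(-24430 - 1/(-204 + 4*(-201))) = -11093/(-24430 - 1/(-204 - 804)) = -11093/(-24430 - 1/(-1008)) = -11093/(-24430 - 1*(-1/1008)) = -11093/(-24430 + 1/1008) = -11093/(-24625439/1008) = -11093*(-1008/24625439) = 11181744/24625439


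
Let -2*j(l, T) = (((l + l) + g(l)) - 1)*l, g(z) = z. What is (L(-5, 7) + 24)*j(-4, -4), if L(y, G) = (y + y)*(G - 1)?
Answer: 936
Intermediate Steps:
L(y, G) = 2*y*(-1 + G) (L(y, G) = (2*y)*(-1 + G) = 2*y*(-1 + G))
j(l, T) = -l*(-1 + 3*l)/2 (j(l, T) = -(((l + l) + l) - 1)*l/2 = -((2*l + l) - 1)*l/2 = -(3*l - 1)*l/2 = -(-1 + 3*l)*l/2 = -l*(-1 + 3*l)/2)
(L(-5, 7) + 24)*j(-4, -4) = (2*(-5)*(-1 + 7) + 24)*((1/2)*(-4)*(1 - 3*(-4))) = (2*(-5)*6 + 24)*((1/2)*(-4)*(1 + 12)) = (-60 + 24)*((1/2)*(-4)*13) = -36*(-26) = 936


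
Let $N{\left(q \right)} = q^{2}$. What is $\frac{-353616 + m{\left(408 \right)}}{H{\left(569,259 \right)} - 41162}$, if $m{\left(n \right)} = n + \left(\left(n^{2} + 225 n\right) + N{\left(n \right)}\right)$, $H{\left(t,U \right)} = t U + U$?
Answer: $\frac{17880}{26617} \approx 0.67175$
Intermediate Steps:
$H{\left(t,U \right)} = U + U t$ ($H{\left(t,U \right)} = U t + U = U + U t$)
$m{\left(n \right)} = 2 n^{2} + 226 n$ ($m{\left(n \right)} = n + \left(\left(n^{2} + 225 n\right) + n^{2}\right) = n + \left(2 n^{2} + 225 n\right) = 2 n^{2} + 226 n$)
$\frac{-353616 + m{\left(408 \right)}}{H{\left(569,259 \right)} - 41162} = \frac{-353616 + 2 \cdot 408 \left(113 + 408\right)}{259 \left(1 + 569\right) - 41162} = \frac{-353616 + 2 \cdot 408 \cdot 521}{259 \cdot 570 - 41162} = \frac{-353616 + 425136}{147630 - 41162} = \frac{71520}{106468} = 71520 \cdot \frac{1}{106468} = \frac{17880}{26617}$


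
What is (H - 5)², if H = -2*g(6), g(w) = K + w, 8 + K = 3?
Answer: 49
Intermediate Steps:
K = -5 (K = -8 + 3 = -5)
g(w) = -5 + w
H = -2 (H = -2*(-5 + 6) = -2*1 = -2)
(H - 5)² = (-2 - 5)² = (-7)² = 49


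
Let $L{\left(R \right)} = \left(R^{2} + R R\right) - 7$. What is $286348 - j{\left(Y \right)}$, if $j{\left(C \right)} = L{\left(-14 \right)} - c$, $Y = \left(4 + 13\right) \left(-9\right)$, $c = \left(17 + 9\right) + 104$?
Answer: $286093$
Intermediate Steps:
$c = 130$ ($c = 26 + 104 = 130$)
$L{\left(R \right)} = -7 + 2 R^{2}$ ($L{\left(R \right)} = \left(R^{2} + R^{2}\right) - 7 = 2 R^{2} - 7 = -7 + 2 R^{2}$)
$Y = -153$ ($Y = 17 \left(-9\right) = -153$)
$j{\left(C \right)} = 255$ ($j{\left(C \right)} = \left(-7 + 2 \left(-14\right)^{2}\right) - 130 = \left(-7 + 2 \cdot 196\right) - 130 = \left(-7 + 392\right) - 130 = 385 - 130 = 255$)
$286348 - j{\left(Y \right)} = 286348 - 255 = 286093$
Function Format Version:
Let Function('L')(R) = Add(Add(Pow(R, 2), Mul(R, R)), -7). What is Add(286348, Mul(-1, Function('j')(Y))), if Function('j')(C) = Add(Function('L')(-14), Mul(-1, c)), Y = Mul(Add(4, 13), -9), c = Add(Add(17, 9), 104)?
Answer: 286093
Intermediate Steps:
c = 130 (c = Add(26, 104) = 130)
Function('L')(R) = Add(-7, Mul(2, Pow(R, 2))) (Function('L')(R) = Add(Add(Pow(R, 2), Pow(R, 2)), -7) = Add(Mul(2, Pow(R, 2)), -7) = Add(-7, Mul(2, Pow(R, 2))))
Y = -153 (Y = Mul(17, -9) = -153)
Function('j')(C) = 255 (Function('j')(C) = Add(Add(-7, Mul(2, Pow(-14, 2))), Mul(-1, 130)) = Add(Add(-7, Mul(2, 196)), -130) = Add(Add(-7, 392), -130) = Add(385, -130) = 255)
Add(286348, Mul(-1, Function('j')(Y))) = Add(286348, Mul(-1, 255)) = Add(286348, -255) = 286093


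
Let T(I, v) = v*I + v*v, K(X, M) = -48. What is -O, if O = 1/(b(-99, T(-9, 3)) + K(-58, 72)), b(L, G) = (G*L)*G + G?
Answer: 1/32142 ≈ 3.1112e-5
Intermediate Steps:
T(I, v) = v² + I*v (T(I, v) = I*v + v² = v² + I*v)
b(L, G) = G + L*G² (b(L, G) = L*G² + G = G + L*G²)
O = -1/32142 (O = 1/((3*(-9 + 3))*(1 + (3*(-9 + 3))*(-99)) - 48) = 1/((3*(-6))*(1 + (3*(-6))*(-99)) - 48) = 1/(-18*(1 - 18*(-99)) - 48) = 1/(-18*(1 + 1782) - 48) = 1/(-18*1783 - 48) = 1/(-32094 - 48) = 1/(-32142) = -1/32142 ≈ -3.1112e-5)
-O = -1*(-1/32142) = 1/32142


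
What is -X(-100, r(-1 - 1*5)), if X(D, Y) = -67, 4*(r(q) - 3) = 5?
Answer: 67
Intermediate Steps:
r(q) = 17/4 (r(q) = 3 + (¼)*5 = 3 + 5/4 = 17/4)
-X(-100, r(-1 - 1*5)) = -1*(-67) = 67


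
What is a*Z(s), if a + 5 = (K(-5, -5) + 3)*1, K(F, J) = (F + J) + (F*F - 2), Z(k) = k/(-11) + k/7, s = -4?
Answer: -16/7 ≈ -2.2857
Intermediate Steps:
Z(k) = 4*k/77 (Z(k) = k*(-1/11) + k*(1/7) = -k/11 + k/7 = 4*k/77)
K(F, J) = -2 + F + J + F**2 (K(F, J) = (F + J) + (F**2 - 2) = (F + J) + (-2 + F**2) = -2 + F + J + F**2)
a = 11 (a = -5 + ((-2 - 5 - 5 + (-5)**2) + 3)*1 = -5 + ((-2 - 5 - 5 + 25) + 3)*1 = -5 + (13 + 3)*1 = -5 + 16*1 = -5 + 16 = 11)
a*Z(s) = 11*((4/77)*(-4)) = 11*(-16/77) = -16/7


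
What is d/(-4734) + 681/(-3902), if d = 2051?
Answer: -2806714/4618017 ≈ -0.60777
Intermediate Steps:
d/(-4734) + 681/(-3902) = 2051/(-4734) + 681/(-3902) = 2051*(-1/4734) + 681*(-1/3902) = -2051/4734 - 681/3902 = -2806714/4618017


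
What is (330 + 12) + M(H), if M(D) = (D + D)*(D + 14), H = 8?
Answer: 694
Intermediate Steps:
M(D) = 2*D*(14 + D) (M(D) = (2*D)*(14 + D) = 2*D*(14 + D))
(330 + 12) + M(H) = (330 + 12) + 2*8*(14 + 8) = 342 + 2*8*22 = 342 + 352 = 694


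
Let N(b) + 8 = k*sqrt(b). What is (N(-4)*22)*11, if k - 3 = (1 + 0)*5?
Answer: -1936 + 3872*I ≈ -1936.0 + 3872.0*I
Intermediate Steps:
k = 8 (k = 3 + (1 + 0)*5 = 3 + 1*5 = 3 + 5 = 8)
N(b) = -8 + 8*sqrt(b)
(N(-4)*22)*11 = ((-8 + 8*sqrt(-4))*22)*11 = ((-8 + 8*(2*I))*22)*11 = ((-8 + 16*I)*22)*11 = (-176 + 352*I)*11 = -1936 + 3872*I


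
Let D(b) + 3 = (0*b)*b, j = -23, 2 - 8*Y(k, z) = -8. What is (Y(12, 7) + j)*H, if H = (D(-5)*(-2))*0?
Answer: 0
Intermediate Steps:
Y(k, z) = 5/4 (Y(k, z) = 1/4 - 1/8*(-8) = 1/4 + 1 = 5/4)
D(b) = -3 (D(b) = -3 + (0*b)*b = -3 + 0*b = -3 + 0 = -3)
H = 0 (H = -3*(-2)*0 = 6*0 = 0)
(Y(12, 7) + j)*H = (5/4 - 23)*0 = -87/4*0 = 0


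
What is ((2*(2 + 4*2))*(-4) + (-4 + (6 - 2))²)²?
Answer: 6400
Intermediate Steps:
((2*(2 + 4*2))*(-4) + (-4 + (6 - 2))²)² = ((2*(2 + 8))*(-4) + (-4 + 4)²)² = ((2*10)*(-4) + 0²)² = (20*(-4) + 0)² = (-80 + 0)² = (-80)² = 6400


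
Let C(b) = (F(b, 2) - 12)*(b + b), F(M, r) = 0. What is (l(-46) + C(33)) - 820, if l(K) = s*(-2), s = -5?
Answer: -1602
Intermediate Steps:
C(b) = -24*b (C(b) = (0 - 12)*(b + b) = -24*b)
l(K) = 10 (l(K) = -5*(-2) = 10)
(l(-46) + C(33)) - 820 = (10 - 24*33) - 820 = (10 - 792) - 820 = -782 - 820 = -1602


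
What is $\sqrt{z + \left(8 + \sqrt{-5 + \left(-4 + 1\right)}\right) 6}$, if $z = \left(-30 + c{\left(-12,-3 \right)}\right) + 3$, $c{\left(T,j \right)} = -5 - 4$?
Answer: $2 \sqrt{3 + 3 i \sqrt{2}} \approx 4.0487 + 2.0958 i$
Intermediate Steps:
$c{\left(T,j \right)} = -9$ ($c{\left(T,j \right)} = -5 - 4 = -9$)
$z = -36$ ($z = \left(-30 - 9\right) + 3 = -39 + 3 = -36$)
$\sqrt{z + \left(8 + \sqrt{-5 + \left(-4 + 1\right)}\right) 6} = \sqrt{-36 + \left(8 + \sqrt{-5 + \left(-4 + 1\right)}\right) 6} = \sqrt{-36 + \left(8 + \sqrt{-5 - 3}\right) 6} = \sqrt{-36 + \left(8 + \sqrt{-8}\right) 6} = \sqrt{-36 + \left(8 + 2 i \sqrt{2}\right) 6} = \sqrt{-36 + \left(48 + 12 i \sqrt{2}\right)} = \sqrt{12 + 12 i \sqrt{2}}$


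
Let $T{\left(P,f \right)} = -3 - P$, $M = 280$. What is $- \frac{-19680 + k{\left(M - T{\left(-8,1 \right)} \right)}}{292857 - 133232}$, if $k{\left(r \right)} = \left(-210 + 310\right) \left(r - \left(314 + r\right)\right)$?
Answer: $\frac{8}{25} \approx 0.32$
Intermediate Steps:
$k{\left(r \right)} = -31400$ ($k{\left(r \right)} = 100 \left(-314\right) = -31400$)
$- \frac{-19680 + k{\left(M - T{\left(-8,1 \right)} \right)}}{292857 - 133232} = - \frac{-19680 - 31400}{292857 - 133232} = - \frac{-51080}{159625} = \left(-1\right) \left(- \frac{8}{25}\right) = \frac{8}{25}$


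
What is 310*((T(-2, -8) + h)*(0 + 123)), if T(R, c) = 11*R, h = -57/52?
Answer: -22897065/26 ≈ -8.8066e+5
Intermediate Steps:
h = -57/52 (h = -57*1/52 = -57/52 ≈ -1.0962)
310*((T(-2, -8) + h)*(0 + 123)) = 310*((11*(-2) - 57/52)*(0 + 123)) = 310*((-22 - 57/52)*123) = 310*(-1201/52*123) = 310*(-147723/52) = -22897065/26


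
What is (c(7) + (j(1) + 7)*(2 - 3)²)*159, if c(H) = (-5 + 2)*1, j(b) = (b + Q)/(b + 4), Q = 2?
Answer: 3657/5 ≈ 731.40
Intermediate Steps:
j(b) = (2 + b)/(4 + b) (j(b) = (b + 2)/(b + 4) = (2 + b)/(4 + b))
c(H) = -3 (c(H) = -3*1 = -3)
(c(7) + (j(1) + 7)*(2 - 3)²)*159 = (-3 + ((2 + 1)/(4 + 1) + 7)*(2 - 3)²)*159 = (-3 + (3/5 + 7)*(-1)²)*159 = (-3 + ((⅕)*3 + 7)*1)*159 = (-3 + (⅗ + 7)*1)*159 = (-3 + (38/5)*1)*159 = (-3 + 38/5)*159 = (23/5)*159 = 3657/5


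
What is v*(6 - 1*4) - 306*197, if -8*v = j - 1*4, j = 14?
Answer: -120569/2 ≈ -60285.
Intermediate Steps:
v = -5/4 (v = -(14 - 1*4)/8 = -(14 - 4)/8 = -⅛*10 = -5/4 ≈ -1.2500)
v*(6 - 1*4) - 306*197 = -5*(6 - 1*4)/4 - 306*197 = -5*(6 - 4)/4 - 60282 = -5/4*2 - 60282 = -5/2 - 60282 = -120569/2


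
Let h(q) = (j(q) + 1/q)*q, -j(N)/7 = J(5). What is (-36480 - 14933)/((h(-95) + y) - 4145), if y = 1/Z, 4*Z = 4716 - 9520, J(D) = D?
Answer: 61747013/983620 ≈ 62.775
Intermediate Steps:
j(N) = -35 (j(N) = -7*5 = -35)
Z = -1201 (Z = (4716 - 9520)/4 = (¼)*(-4804) = -1201)
h(q) = q*(-35 + 1/q) (h(q) = (-35 + 1/q)*q = q*(-35 + 1/q))
y = -1/1201 (y = 1/(-1201) = -1/1201 ≈ -0.00083264)
(-36480 - 14933)/((h(-95) + y) - 4145) = (-36480 - 14933)/(((1 - 35*(-95)) - 1/1201) - 4145) = -51413/(((1 + 3325) - 1/1201) - 4145) = -51413/((3326 - 1/1201) - 4145) = -51413/(3994525/1201 - 4145) = -51413/(-983620/1201) = -51413*(-1201/983620) = 61747013/983620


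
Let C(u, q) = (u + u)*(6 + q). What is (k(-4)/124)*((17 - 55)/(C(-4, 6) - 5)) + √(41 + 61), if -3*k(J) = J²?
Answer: -152/9393 + √102 ≈ 10.083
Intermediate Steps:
C(u, q) = 2*u*(6 + q) (C(u, q) = (2*u)*(6 + q) = 2*u*(6 + q))
k(J) = -J²/3
(k(-4)/124)*((17 - 55)/(C(-4, 6) - 5)) + √(41 + 61) = (-⅓*(-4)²/124)*((17 - 55)/(2*(-4)*(6 + 6) - 5)) + √(41 + 61) = (-⅓*16*(1/124))*(-38/(2*(-4)*12 - 5)) + √102 = (-16/3*1/124)*(-38/(-96 - 5)) + √102 = -(-152)/(93*(-101)) + √102 = -(-152)*(-1)/(93*101) + √102 = -4/93*38/101 + √102 = -152/9393 + √102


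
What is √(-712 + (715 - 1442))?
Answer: I*√1439 ≈ 37.934*I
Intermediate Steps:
√(-712 + (715 - 1442)) = √(-712 - 727) = √(-1439) = I*√1439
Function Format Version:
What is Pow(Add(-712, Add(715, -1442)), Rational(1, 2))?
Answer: Mul(I, Pow(1439, Rational(1, 2))) ≈ Mul(37.934, I)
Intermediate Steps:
Pow(Add(-712, Add(715, -1442)), Rational(1, 2)) = Pow(Add(-712, -727), Rational(1, 2)) = Pow(-1439, Rational(1, 2)) = Mul(I, Pow(1439, Rational(1, 2)))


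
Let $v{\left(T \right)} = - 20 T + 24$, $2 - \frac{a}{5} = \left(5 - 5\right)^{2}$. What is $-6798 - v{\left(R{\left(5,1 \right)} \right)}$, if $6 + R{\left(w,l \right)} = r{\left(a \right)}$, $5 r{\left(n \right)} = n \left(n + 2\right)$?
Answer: $-6462$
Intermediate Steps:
$a = 10$ ($a = 10 - 5 \left(5 - 5\right)^{2} = 10 - 5 \cdot 0^{2} = 10 - 0 = 10 + 0 = 10$)
$r{\left(n \right)} = \frac{n \left(2 + n\right)}{5}$ ($r{\left(n \right)} = \frac{n \left(n + 2\right)}{5} = \frac{n \left(2 + n\right)}{5}$)
$R{\left(w,l \right)} = 18$ ($R{\left(w,l \right)} = -6 + \frac{1}{5} \cdot 10 \left(2 + 10\right) = -6 + \frac{1}{5} \cdot 10 \cdot 12 = -6 + 24 = 18$)
$v{\left(T \right)} = 24 - 20 T$
$-6798 - v{\left(R{\left(5,1 \right)} \right)} = -6798 - \left(24 - 360\right) = -6798 - -336 = -6798 + 336 = -6462$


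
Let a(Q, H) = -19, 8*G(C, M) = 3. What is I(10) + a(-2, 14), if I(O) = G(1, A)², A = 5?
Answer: -1207/64 ≈ -18.859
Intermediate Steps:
G(C, M) = 3/8 (G(C, M) = (⅛)*3 = 3/8)
I(O) = 9/64 (I(O) = (3/8)² = 9/64)
I(10) + a(-2, 14) = 9/64 - 19 = -1207/64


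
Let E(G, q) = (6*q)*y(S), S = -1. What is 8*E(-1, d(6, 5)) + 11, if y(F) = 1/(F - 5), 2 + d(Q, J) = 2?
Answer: 11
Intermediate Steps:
d(Q, J) = 0 (d(Q, J) = -2 + 2 = 0)
y(F) = 1/(-5 + F)
E(G, q) = -q (E(G, q) = (6*q)/(-5 - 1) = (6*q)/(-6) = (6*q)*(-⅙) = -q)
8*E(-1, d(6, 5)) + 11 = 8*(-1*0) + 11 = 8*0 + 11 = 0 + 11 = 11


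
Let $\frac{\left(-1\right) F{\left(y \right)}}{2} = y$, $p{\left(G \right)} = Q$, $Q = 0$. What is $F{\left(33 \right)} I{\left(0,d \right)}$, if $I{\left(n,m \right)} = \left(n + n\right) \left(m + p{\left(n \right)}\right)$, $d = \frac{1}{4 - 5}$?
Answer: $0$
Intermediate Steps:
$d = -1$ ($d = \frac{1}{-1} = -1$)
$p{\left(G \right)} = 0$
$I{\left(n,m \right)} = 2 m n$ ($I{\left(n,m \right)} = \left(n + n\right) \left(m + 0\right) = 2 n m = 2 m n$)
$F{\left(y \right)} = - 2 y$
$F{\left(33 \right)} I{\left(0,d \right)} = \left(-2\right) 33 \cdot 2 \left(-1\right) 0 = \left(-66\right) 0 = 0$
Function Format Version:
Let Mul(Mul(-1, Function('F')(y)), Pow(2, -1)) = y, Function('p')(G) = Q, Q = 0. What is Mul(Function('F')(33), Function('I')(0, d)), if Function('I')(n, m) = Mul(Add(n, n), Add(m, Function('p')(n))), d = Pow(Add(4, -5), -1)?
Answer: 0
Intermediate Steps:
d = -1 (d = Pow(-1, -1) = -1)
Function('p')(G) = 0
Function('I')(n, m) = Mul(2, m, n) (Function('I')(n, m) = Mul(Add(n, n), Add(m, 0)) = Mul(Mul(2, n), m) = Mul(2, m, n))
Function('F')(y) = Mul(-2, y)
Mul(Function('F')(33), Function('I')(0, d)) = Mul(Mul(-2, 33), Mul(2, -1, 0)) = Mul(-66, 0) = 0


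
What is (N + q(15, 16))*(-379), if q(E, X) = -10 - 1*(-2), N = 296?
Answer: -109152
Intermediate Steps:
q(E, X) = -8 (q(E, X) = -10 + 2 = -8)
(N + q(15, 16))*(-379) = (296 - 8)*(-379) = 288*(-379) = -109152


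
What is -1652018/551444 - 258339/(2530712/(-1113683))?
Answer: 445647564910777/3920072888 ≈ 1.1368e+5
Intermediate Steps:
-1652018/551444 - 258339/(2530712/(-1113683)) = -1652018*1/551444 - 258339/(2530712*(-1/1113683)) = -9281/3098 - 258339/(-2530712/1113683) = -9281/3098 - 258339*(-1113683/2530712) = -9281/3098 + 287707752537/2530712 = 445647564910777/3920072888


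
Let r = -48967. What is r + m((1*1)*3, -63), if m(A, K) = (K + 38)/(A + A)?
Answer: -293827/6 ≈ -48971.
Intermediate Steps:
m(A, K) = (38 + K)/(2*A) (m(A, K) = (38 + K)/((2*A)) = (38 + K)*(1/(2*A)) = (38 + K)/(2*A))
r + m((1*1)*3, -63) = -48967 + (38 - 63)/(2*(((1*1)*3))) = -48967 + (½)*(-25)/(1*3) = -48967 + (½)*(-25)/3 = -48967 + (½)*(⅓)*(-25) = -48967 - 25/6 = -293827/6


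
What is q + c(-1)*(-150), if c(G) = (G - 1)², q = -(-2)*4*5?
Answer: -560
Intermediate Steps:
q = 40 (q = -2*(-4)*5 = 8*5 = 40)
c(G) = (-1 + G)²
q + c(-1)*(-150) = 40 + (-1 - 1)²*(-150) = 40 + (-2)²*(-150) = 40 + 4*(-150) = 40 - 600 = -560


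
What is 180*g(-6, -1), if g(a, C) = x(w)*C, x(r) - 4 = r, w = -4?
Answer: 0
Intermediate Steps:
x(r) = 4 + r
g(a, C) = 0 (g(a, C) = (4 - 4)*C = 0*C = 0)
180*g(-6, -1) = 180*0 = 0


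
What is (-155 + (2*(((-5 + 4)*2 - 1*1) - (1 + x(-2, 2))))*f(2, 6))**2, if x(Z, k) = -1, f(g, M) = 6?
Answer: 36481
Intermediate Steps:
(-155 + (2*(((-5 + 4)*2 - 1*1) - (1 + x(-2, 2))))*f(2, 6))**2 = (-155 + (2*(((-5 + 4)*2 - 1*1) - (1 - 1)))*6)**2 = (-155 + (2*((-1*2 - 1) - 1*0))*6)**2 = (-155 + (2*((-2 - 1) + 0))*6)**2 = (-155 + (2*(-3 + 0))*6)**2 = (-155 + (2*(-3))*6)**2 = (-155 - 6*6)**2 = (-155 - 36)**2 = (-191)**2 = 36481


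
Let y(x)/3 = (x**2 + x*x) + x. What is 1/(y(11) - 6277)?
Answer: -1/5518 ≈ -0.00018123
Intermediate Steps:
y(x) = 3*x + 6*x**2 (y(x) = 3*((x**2 + x*x) + x) = 3*((x**2 + x**2) + x) = 3*(2*x**2 + x) = 3*(x + 2*x**2) = 3*x + 6*x**2)
1/(y(11) - 6277) = 1/(3*11*(1 + 2*11) - 6277) = 1/(3*11*(1 + 22) - 6277) = 1/(3*11*23 - 6277) = 1/(759 - 6277) = 1/(-5518) = -1/5518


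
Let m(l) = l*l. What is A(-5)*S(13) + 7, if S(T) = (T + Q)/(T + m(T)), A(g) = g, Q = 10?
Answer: 1159/182 ≈ 6.3681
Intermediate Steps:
m(l) = l²
S(T) = (10 + T)/(T + T²) (S(T) = (T + 10)/(T + T²) = (10 + T)/(T + T²))
A(-5)*S(13) + 7 = -5*(10 + 13)/(13*(1 + 13)) + 7 = -5*23/(13*14) + 7 = -5*23/182 + 7 = -115/182 + 7 = 1159/182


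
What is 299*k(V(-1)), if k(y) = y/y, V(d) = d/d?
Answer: 299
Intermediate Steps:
V(d) = 1
k(y) = 1
299*k(V(-1)) = 299*1 = 299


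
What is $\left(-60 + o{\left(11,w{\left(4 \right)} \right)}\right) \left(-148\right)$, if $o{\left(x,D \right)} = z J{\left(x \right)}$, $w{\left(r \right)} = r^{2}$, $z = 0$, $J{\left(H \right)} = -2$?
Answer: $8880$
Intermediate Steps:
$o{\left(x,D \right)} = 0$ ($o{\left(x,D \right)} = 0 \left(-2\right) = 0$)
$\left(-60 + o{\left(11,w{\left(4 \right)} \right)}\right) \left(-148\right) = \left(-60 + 0\right) \left(-148\right) = \left(-60\right) \left(-148\right) = 8880$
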